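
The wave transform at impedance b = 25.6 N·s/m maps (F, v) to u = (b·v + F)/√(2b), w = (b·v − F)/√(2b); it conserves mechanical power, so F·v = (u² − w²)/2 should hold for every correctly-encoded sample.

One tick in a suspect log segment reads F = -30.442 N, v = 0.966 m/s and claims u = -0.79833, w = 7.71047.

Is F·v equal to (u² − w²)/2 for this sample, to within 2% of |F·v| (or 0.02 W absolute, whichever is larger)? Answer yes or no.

F·v = (-30.442)×0.966 = -29.40697 W.
(u² − w²)/2 = (0.63733 − 59.45135)/2 = -29.40701 W.
|Δ| = 0.00004;  2% of max(1, |F·v|) = 0.58814.

yes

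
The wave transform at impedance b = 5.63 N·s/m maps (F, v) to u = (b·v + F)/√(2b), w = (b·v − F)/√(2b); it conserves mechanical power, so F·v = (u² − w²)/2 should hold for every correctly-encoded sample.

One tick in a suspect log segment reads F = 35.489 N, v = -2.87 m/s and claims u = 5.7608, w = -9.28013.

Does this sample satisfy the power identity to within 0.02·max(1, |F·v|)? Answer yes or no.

F·v = 35.489×(-2.87) = -101.8534 W.
(u² − w²)/2 = (33.1868 − 86.1208)/2 = -26.4670 W.
|Δ| = 75.3864;  2% of max(1, |F·v|) = 2.0371.

no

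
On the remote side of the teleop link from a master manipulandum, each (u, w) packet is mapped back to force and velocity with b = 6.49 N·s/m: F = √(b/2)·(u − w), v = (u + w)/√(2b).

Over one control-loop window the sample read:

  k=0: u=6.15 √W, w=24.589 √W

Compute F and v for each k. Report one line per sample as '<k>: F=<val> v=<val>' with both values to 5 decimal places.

k=0: u−w=-18.43900, u+w=30.73900; √(b/2)=1.80139, √(2b)=3.60278; F=1.80139×(-18.439)=-33.21580, v=30.73900/3.60278=8.53203

0: F=-33.21580 v=8.53203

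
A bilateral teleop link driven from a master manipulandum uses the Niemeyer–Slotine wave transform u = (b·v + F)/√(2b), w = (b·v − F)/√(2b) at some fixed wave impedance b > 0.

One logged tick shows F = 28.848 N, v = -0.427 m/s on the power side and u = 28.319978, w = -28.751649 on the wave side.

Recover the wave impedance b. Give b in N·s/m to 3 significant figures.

b = 0.511 N·s/m

u + w = -0.431671;  u + w = √(2b)·v, so √(2b) = -0.431671/(-0.427) = 1.010939.
b = (√(2b))²/2 = 1.021998/2 = 0.510999.
(Check via u − w = 2F/√(2b): u − w = 57.071627, 2F/√(2b) = 57.071687.)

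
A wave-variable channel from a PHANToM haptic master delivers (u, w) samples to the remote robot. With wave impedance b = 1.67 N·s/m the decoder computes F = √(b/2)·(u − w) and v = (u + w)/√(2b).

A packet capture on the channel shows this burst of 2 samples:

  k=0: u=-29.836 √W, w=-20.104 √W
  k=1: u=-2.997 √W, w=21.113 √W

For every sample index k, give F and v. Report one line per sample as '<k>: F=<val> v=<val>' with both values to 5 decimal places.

k=0: u−w=-9.73200, u+w=-49.94000; √(b/2)=0.91378, √(2b)=1.82757; F=0.91378×(-9.732)=-8.89294, v=-49.94000/1.82757=-27.32595
k=1: u−w=-24.11000, u+w=18.11600; √(b/2)=0.91378, √(2b)=1.82757; F=0.91378×(-24.11)=-22.03132, v=18.11600/1.82757=9.91263

0: F=-8.89294 v=-27.32595
1: F=-22.03132 v=9.91263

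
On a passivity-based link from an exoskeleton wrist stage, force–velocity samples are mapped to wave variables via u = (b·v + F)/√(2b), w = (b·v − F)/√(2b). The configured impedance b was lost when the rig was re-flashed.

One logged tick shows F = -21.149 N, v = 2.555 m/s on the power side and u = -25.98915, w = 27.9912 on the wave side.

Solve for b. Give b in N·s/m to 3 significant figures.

u + w = 2.0021;  u + w = √(2b)·v, so √(2b) = 2.0021/2.555 = 0.7836.
b = (√(2b))²/2 = 0.6140/2 = 0.3070.
(Check via u − w = 2F/√(2b): u − w = -53.9804, 2F/√(2b) = -53.9804.)

b = 0.307 N·s/m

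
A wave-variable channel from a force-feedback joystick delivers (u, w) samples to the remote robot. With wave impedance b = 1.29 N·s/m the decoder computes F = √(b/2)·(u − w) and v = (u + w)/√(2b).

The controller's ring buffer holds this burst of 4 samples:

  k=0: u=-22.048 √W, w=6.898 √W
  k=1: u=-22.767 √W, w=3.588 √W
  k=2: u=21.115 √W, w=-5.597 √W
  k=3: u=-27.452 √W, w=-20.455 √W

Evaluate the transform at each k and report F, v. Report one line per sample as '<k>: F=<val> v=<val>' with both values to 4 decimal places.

0: F=-23.2471 v=-9.4320
1: F=-21.1662 v=-11.9403
2: F=21.4529 v=9.6611
3: F=-5.6194 v=-29.8256

k=0: u−w=-28.9460, u+w=-15.1500; √(b/2)=0.8031, √(2b)=1.6062; F=0.8031×(-28.946)=-23.2471, v=-15.1500/1.6062=-9.4320
k=1: u−w=-26.3550, u+w=-19.1790; √(b/2)=0.8031, √(2b)=1.6062; F=0.8031×(-26.355)=-21.1662, v=-19.1790/1.6062=-11.9403
k=2: u−w=26.7120, u+w=15.5180; √(b/2)=0.8031, √(2b)=1.6062; F=0.8031×26.712=21.4529, v=15.5180/1.6062=9.6611
k=3: u−w=-6.9970, u+w=-47.9070; √(b/2)=0.8031, √(2b)=1.6062; F=0.8031×(-6.997)=-5.6194, v=-47.9070/1.6062=-29.8256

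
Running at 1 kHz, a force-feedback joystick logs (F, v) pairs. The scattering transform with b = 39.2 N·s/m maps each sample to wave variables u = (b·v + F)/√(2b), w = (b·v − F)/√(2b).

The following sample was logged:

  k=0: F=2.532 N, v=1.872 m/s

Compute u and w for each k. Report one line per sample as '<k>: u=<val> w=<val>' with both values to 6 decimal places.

k=0: b·v=39.2×1.872=73.382400; √(2b)=8.854377; u=(73.382400+2.532)/8.854377=8.573658, w=(73.382400−2.532)/8.854377=8.001737

0: u=8.573658 w=8.001737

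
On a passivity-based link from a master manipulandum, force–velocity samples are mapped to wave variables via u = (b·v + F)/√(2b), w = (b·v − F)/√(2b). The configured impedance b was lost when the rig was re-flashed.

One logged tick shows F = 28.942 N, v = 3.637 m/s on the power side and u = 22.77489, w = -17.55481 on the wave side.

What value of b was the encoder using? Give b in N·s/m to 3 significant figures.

b = 1.03 N·s/m

u + w = 5.22008;  u + w = √(2b)·v, so √(2b) = 5.22008/3.637 = 1.43527.
b = (√(2b))²/2 = 2.06000/2 = 1.03000.
(Check via u − w = 2F/√(2b): u − w = 40.32970, 2F/√(2b) = 40.32967.)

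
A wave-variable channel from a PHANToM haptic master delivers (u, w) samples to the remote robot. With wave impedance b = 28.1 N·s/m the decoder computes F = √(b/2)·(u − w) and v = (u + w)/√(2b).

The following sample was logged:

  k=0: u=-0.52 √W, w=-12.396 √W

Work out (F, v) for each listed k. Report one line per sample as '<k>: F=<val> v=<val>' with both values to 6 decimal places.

k=0: u−w=11.876000, u+w=-12.916000; √(b/2)=3.748333, √(2b)=7.496666; F=3.748333×11.876=44.515202, v=-12.916000/7.496666=-1.722899

0: F=44.515202 v=-1.722899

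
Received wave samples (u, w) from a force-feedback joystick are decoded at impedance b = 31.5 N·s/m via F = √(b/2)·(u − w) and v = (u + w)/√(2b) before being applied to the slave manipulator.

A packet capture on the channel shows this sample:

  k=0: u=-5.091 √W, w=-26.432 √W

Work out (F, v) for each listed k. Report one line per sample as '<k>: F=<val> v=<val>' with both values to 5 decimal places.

0: F=84.69447 v=-3.97152

k=0: u−w=21.34100, u+w=-31.52300; √(b/2)=3.96863, √(2b)=7.93725; F=3.96863×21.341=84.69447, v=-31.52300/7.93725=-3.97152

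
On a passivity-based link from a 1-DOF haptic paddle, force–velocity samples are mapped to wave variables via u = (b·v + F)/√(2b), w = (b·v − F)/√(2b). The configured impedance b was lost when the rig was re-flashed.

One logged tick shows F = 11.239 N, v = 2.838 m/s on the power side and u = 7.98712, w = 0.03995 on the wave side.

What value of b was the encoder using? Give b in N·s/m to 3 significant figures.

u + w = 8.02707;  u + w = √(2b)·v, so √(2b) = 8.02707/2.838 = 2.82842.
b = (√(2b))²/2 = 7.99999/2 = 3.99999.
(Check via u − w = 2F/√(2b): u − w = 7.94717, 2F/√(2b) = 7.94718.)

b = 4 N·s/m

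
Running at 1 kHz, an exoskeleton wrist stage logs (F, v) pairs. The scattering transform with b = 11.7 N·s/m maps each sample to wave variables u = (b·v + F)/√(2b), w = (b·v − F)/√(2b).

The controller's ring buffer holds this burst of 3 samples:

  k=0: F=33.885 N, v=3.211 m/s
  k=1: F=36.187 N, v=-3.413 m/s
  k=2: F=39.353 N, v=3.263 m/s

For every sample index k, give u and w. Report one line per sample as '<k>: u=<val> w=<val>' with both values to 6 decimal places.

k=0: b·v=11.7×3.211=37.568700; √(2b)=4.837355; u=(37.568700+33.885)/4.837355=14.771235, w=(37.568700−33.885)/4.837355=0.761511
k=1: b·v=11.7×(-3.413)=-39.932100; √(2b)=4.837355; u=(-39.932100+36.187)/4.837355=-0.774204, w=(-39.932100−36.187)/4.837355=-15.735687
k=2: b·v=11.7×3.263=38.177100; √(2b)=4.837355; u=(38.177100+39.353)/4.837355=16.027376, w=(38.177100−39.353)/4.837355=-0.243087

0: u=14.771235 w=0.761511
1: u=-0.774204 w=-15.735687
2: u=16.027376 w=-0.243087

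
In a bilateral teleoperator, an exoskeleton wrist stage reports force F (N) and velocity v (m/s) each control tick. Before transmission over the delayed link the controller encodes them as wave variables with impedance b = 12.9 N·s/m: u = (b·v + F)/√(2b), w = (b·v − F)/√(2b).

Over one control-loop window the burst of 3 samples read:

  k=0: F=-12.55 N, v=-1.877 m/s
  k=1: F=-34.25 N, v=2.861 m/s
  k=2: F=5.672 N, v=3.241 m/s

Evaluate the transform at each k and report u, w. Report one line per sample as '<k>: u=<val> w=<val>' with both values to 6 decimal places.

0: u=-7.237768 w=-2.296210
1: u=0.523077 w=14.009001
2: u=9.347793 w=7.114445

k=0: b·v=12.9×(-1.877)=-24.213300; √(2b)=5.079370; u=(-24.213300+(-12.55))/5.079370=-7.237768, w=(-24.213300−(-12.55))/5.079370=-2.296210
k=1: b·v=12.9×2.861=36.906900; √(2b)=5.079370; u=(36.906900+(-34.25))/5.079370=0.523077, w=(36.906900−(-34.25))/5.079370=14.009001
k=2: b·v=12.9×3.241=41.808900; √(2b)=5.079370; u=(41.808900+5.672)/5.079370=9.347793, w=(41.808900−5.672)/5.079370=7.114445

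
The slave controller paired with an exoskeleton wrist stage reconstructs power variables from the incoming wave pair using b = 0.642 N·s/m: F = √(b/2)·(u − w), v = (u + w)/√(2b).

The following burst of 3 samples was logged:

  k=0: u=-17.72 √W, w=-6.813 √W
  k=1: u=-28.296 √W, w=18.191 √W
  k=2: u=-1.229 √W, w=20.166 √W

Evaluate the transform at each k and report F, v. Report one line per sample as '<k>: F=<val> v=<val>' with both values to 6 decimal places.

k=0: u−w=-10.907000, u+w=-24.533000; √(b/2)=0.566569, √(2b)=1.133137; F=0.566569×(-10.907)=-6.179564, v=-24.533000/1.133137=-21.650511
k=1: u−w=-46.487000, u+w=-10.105000; √(b/2)=0.566569, √(2b)=1.133137; F=0.566569×(-46.487)=-26.338075, v=-10.105000/1.133137=-8.917719
k=2: u−w=-21.395000, u+w=18.937000; √(b/2)=0.566569, √(2b)=1.133137; F=0.566569×(-21.395)=-12.121736, v=18.937000/1.133137=16.712009

0: F=-6.179564 v=-21.650511
1: F=-26.338075 v=-8.917719
2: F=-12.121736 v=16.712009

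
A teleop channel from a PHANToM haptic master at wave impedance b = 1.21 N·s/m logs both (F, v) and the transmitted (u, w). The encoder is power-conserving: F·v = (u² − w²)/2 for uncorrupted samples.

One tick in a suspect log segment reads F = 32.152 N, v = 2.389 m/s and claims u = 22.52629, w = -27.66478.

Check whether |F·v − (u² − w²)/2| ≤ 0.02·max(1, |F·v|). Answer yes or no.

no

F·v = 32.152×2.389 = 76.81113 W.
(u² − w²)/2 = (507.43374 − 765.34005)/2 = -128.95316 W.
|Δ| = 205.76428;  2% of max(1, |F·v|) = 1.53622.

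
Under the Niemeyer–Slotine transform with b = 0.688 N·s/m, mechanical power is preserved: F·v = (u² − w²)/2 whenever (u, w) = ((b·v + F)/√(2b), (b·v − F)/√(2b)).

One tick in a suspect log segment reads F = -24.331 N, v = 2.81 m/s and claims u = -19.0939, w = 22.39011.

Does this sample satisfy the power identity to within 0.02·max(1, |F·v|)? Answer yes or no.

yes

F·v = (-24.331)×2.81 = -68.3701 W.
(u² − w²)/2 = (364.5770 − 501.3170)/2 = -68.3700 W.
|Δ| = 0.0001;  2% of max(1, |F·v|) = 1.3674.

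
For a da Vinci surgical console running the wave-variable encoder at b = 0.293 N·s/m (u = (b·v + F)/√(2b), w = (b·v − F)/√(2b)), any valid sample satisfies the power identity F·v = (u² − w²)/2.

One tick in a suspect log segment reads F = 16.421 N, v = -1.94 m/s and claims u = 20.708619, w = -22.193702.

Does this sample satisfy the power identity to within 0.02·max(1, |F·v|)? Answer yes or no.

F·v = 16.421×(-1.94) = -31.856740 W.
(u² − w²)/2 = (428.846901 − 492.560408)/2 = -31.856754 W.
|Δ| = 0.000014;  2% of max(1, |F·v|) = 0.637135.

yes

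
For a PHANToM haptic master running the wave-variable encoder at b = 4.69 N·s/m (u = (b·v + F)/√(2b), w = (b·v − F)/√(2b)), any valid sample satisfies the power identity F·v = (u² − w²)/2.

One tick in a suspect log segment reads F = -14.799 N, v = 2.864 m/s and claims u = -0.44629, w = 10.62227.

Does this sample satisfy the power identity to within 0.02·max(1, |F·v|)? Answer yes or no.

F·v = (-14.799)×2.864 = -42.3843 W.
(u² − w²)/2 = (0.1992 − 112.8326)/2 = -56.3167 W.
|Δ| = 13.9324;  2% of max(1, |F·v|) = 0.8477.

no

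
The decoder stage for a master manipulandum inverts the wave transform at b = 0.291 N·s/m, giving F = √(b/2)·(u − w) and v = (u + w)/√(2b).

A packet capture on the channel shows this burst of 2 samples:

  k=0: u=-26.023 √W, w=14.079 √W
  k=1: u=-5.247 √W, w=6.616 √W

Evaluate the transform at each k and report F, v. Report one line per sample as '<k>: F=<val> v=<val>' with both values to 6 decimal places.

k=0: u−w=-40.102000, u+w=-11.944000; √(b/2)=0.381445, √(2b)=0.762889; F=0.381445×(-40.102)=-15.296692, v=-11.944000/0.762889=-15.656270
k=1: u−w=-11.863000, u+w=1.369000; √(b/2)=0.381445, √(2b)=0.762889; F=0.381445×(-11.863)=-4.525078, v=1.369000/0.762889=1.794494

0: F=-15.296692 v=-15.656270
1: F=-4.525078 v=1.794494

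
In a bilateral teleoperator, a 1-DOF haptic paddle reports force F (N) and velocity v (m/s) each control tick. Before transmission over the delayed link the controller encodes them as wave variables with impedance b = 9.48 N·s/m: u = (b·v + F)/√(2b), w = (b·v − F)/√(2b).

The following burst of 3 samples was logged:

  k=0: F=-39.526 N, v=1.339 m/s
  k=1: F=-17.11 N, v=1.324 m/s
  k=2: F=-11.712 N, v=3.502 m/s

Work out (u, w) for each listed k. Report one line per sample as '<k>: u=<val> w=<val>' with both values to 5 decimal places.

0: u=-6.16224 w=11.99266
1: u=-1.04689 w=6.81199
2: u=4.93464 w=10.31414

k=0: b·v=9.48×1.339=12.69372; √(2b)=4.35431; u=(12.69372+(-39.526))/4.35431=-6.16224, w=(12.69372−(-39.526))/4.35431=11.99266
k=1: b·v=9.48×1.324=12.55152; √(2b)=4.35431; u=(12.55152+(-17.11))/4.35431=-1.04689, w=(12.55152−(-17.11))/4.35431=6.81199
k=2: b·v=9.48×3.502=33.19896; √(2b)=4.35431; u=(33.19896+(-11.712))/4.35431=4.93464, w=(33.19896−(-11.712))/4.35431=10.31414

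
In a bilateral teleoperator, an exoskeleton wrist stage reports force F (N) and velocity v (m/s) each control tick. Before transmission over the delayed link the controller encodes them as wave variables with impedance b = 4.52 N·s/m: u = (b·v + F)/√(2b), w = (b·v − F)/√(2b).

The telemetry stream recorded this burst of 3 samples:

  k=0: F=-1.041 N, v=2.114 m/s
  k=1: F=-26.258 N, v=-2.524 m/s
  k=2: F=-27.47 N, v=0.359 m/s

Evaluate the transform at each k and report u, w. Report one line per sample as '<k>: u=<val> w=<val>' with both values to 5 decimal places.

0: u=2.83181 w=3.52427
1: u=-12.52768 w=4.93888
2: u=-8.59669 w=9.67608

k=0: b·v=4.52×2.114=9.55528; √(2b)=3.00666; u=(9.55528+(-1.041))/3.00666=2.83181, w=(9.55528−(-1.041))/3.00666=3.52427
k=1: b·v=4.52×(-2.524)=-11.40848; √(2b)=3.00666; u=(-11.40848+(-26.258))/3.00666=-12.52768, w=(-11.40848−(-26.258))/3.00666=4.93888
k=2: b·v=4.52×0.359=1.62268; √(2b)=3.00666; u=(1.62268+(-27.47))/3.00666=-8.59669, w=(1.62268−(-27.47))/3.00666=9.67608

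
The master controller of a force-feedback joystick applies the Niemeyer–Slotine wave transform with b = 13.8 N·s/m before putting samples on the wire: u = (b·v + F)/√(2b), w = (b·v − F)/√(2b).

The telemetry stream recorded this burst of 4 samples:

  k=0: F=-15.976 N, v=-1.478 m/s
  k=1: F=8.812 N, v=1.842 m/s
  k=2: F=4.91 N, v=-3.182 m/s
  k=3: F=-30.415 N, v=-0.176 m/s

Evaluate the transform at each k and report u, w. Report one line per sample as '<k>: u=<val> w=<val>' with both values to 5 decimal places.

0: u=-6.92337 w=-0.84141
1: u=6.51587 w=3.16120
2: u=-7.42383 w=-9.29303
3: u=-6.25171 w=5.32708

k=0: b·v=13.8×(-1.478)=-20.39640; √(2b)=5.25357; u=(-20.39640+(-15.976))/5.25357=-6.92337, w=(-20.39640−(-15.976))/5.25357=-0.84141
k=1: b·v=13.8×1.842=25.41960; √(2b)=5.25357; u=(25.41960+8.812)/5.25357=6.51587, w=(25.41960−8.812)/5.25357=3.16120
k=2: b·v=13.8×(-3.182)=-43.91160; √(2b)=5.25357; u=(-43.91160+4.91)/5.25357=-7.42383, w=(-43.91160−4.91)/5.25357=-9.29303
k=3: b·v=13.8×(-0.176)=-2.42880; √(2b)=5.25357; u=(-2.42880+(-30.415))/5.25357=-6.25171, w=(-2.42880−(-30.415))/5.25357=5.32708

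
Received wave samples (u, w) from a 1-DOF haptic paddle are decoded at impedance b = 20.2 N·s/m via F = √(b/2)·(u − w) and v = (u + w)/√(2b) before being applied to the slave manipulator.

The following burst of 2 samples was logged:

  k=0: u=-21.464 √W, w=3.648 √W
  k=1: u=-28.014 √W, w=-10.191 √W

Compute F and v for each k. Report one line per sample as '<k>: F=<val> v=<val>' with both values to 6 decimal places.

0: F=-79.807184 v=-2.802977
1: F=-56.642380 v=-6.010762

k=0: u−w=-25.112000, u+w=-17.816000; √(b/2)=3.178050, √(2b)=6.356099; F=3.178050×(-25.112)=-79.807184, v=-17.816000/6.356099=-2.802977
k=1: u−w=-17.823000, u+w=-38.205000; √(b/2)=3.178050, √(2b)=6.356099; F=3.178050×(-17.823)=-56.642380, v=-38.205000/6.356099=-6.010762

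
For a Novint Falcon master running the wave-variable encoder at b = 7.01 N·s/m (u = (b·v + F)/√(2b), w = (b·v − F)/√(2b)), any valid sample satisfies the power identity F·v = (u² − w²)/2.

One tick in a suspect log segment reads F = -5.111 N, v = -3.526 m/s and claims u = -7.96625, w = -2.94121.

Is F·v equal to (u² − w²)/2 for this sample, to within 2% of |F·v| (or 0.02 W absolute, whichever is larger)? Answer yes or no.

F·v = (-5.111)×(-3.526) = 18.0214 W.
(u² − w²)/2 = (63.4611 − 8.6507)/2 = 27.4052 W.
|Δ| = 9.3838;  2% of max(1, |F·v|) = 0.3604.

no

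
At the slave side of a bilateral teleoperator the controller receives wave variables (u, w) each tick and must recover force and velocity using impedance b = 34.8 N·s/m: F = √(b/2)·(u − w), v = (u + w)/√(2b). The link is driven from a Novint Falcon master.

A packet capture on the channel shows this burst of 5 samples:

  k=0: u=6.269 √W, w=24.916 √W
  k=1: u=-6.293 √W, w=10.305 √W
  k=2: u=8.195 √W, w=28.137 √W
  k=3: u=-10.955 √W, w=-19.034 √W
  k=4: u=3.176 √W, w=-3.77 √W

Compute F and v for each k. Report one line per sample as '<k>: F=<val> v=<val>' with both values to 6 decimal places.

0: F=-77.782804 v=3.738016
1: F=-69.235747 v=0.480902
2: F=-83.184677 v=4.354965
3: F=33.700181 v=-3.594656
4: F=28.974063 v=-0.071200

k=0: u−w=-18.647000, u+w=31.185000; √(b/2)=4.171331, √(2b)=8.342661; F=4.171331×(-18.647)=-77.782804, v=31.185000/8.342661=3.738016
k=1: u−w=-16.598000, u+w=4.012000; √(b/2)=4.171331, √(2b)=8.342661; F=4.171331×(-16.598)=-69.235747, v=4.012000/8.342661=0.480902
k=2: u−w=-19.942000, u+w=36.332000; √(b/2)=4.171331, √(2b)=8.342661; F=4.171331×(-19.942)=-83.184677, v=36.332000/8.342661=4.354965
k=3: u−w=8.079000, u+w=-29.989000; √(b/2)=4.171331, √(2b)=8.342661; F=4.171331×8.079=33.700181, v=-29.989000/8.342661=-3.594656
k=4: u−w=6.946000, u+w=-0.594000; √(b/2)=4.171331, √(2b)=8.342661; F=4.171331×6.946=28.974063, v=-0.594000/8.342661=-0.071200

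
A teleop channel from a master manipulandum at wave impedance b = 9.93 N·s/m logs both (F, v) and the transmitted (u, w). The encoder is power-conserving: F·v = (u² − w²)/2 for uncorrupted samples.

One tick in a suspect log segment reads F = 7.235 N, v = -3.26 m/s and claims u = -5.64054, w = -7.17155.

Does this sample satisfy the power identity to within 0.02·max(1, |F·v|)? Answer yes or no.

F·v = 7.235×(-3.26) = -23.5861 W.
(u² − w²)/2 = (31.8157 − 51.4311)/2 = -9.8077 W.
|Δ| = 13.7784;  2% of max(1, |F·v|) = 0.4717.

no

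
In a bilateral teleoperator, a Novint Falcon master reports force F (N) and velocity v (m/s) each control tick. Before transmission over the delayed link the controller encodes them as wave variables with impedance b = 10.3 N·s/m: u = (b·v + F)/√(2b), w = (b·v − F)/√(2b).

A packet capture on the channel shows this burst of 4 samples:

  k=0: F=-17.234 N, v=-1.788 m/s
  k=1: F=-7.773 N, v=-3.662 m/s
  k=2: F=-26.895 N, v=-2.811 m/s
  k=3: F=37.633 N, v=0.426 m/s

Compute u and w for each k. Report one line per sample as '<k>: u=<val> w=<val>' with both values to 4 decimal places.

0: u=-7.8547 w=-0.2605
1: u=-10.0230 w=-6.5978
2: u=-12.3049 w=-0.4535
3: u=9.2583 w=-7.3248

k=0: b·v=10.3×(-1.788)=-18.4164; √(2b)=4.5387; u=(-18.4164+(-17.234))/4.5387=-7.8547, w=(-18.4164−(-17.234))/4.5387=-0.2605
k=1: b·v=10.3×(-3.662)=-37.7186; √(2b)=4.5387; u=(-37.7186+(-7.773))/4.5387=-10.0230, w=(-37.7186−(-7.773))/4.5387=-6.5978
k=2: b·v=10.3×(-2.811)=-28.9533; √(2b)=4.5387; u=(-28.9533+(-26.895))/4.5387=-12.3049, w=(-28.9533−(-26.895))/4.5387=-0.4535
k=3: b·v=10.3×0.426=4.3878; √(2b)=4.5387; u=(4.3878+37.633)/4.5387=9.2583, w=(4.3878−37.633)/4.5387=-7.3248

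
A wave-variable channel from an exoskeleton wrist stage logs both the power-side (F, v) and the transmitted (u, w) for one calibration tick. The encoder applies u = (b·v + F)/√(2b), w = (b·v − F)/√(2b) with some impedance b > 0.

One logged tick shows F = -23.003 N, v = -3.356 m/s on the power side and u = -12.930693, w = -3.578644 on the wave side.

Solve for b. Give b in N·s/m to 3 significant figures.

b = 12.1 N·s/m

u + w = -16.509337;  u + w = √(2b)·v, so √(2b) = -16.509337/(-3.356) = 4.919350.
b = (√(2b))²/2 = 24.200000/2 = 12.100000.
(Check via u − w = 2F/√(2b): u − w = -9.352049, 2F/√(2b) = -9.352049.)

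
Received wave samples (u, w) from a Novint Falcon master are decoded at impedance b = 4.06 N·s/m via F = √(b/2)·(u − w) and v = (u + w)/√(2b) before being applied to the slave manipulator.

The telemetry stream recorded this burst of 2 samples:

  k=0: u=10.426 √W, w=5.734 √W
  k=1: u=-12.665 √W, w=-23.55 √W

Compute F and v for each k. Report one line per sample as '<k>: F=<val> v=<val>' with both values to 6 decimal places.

0: F=6.685071 v=5.671048
1: F=15.508738 v=-12.708974

k=0: u−w=4.692000, u+w=16.160000; √(b/2)=1.424781, √(2b)=2.849561; F=1.424781×4.692=6.685071, v=16.160000/2.849561=5.671048
k=1: u−w=10.885000, u+w=-36.215000; √(b/2)=1.424781, √(2b)=2.849561; F=1.424781×10.885=15.508738, v=-36.215000/2.849561=-12.708974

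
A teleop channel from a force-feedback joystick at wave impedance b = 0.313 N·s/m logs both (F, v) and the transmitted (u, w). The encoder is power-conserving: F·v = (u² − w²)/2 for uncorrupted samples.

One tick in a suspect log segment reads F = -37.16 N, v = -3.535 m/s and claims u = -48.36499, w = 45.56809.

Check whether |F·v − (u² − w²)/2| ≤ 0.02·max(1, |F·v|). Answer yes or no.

F·v = (-37.16)×(-3.535) = 131.36060 W.
(u² − w²)/2 = (2339.17226 − 2076.45083)/2 = 131.36072 W.
|Δ| = 0.00012;  2% of max(1, |F·v|) = 2.62721.

yes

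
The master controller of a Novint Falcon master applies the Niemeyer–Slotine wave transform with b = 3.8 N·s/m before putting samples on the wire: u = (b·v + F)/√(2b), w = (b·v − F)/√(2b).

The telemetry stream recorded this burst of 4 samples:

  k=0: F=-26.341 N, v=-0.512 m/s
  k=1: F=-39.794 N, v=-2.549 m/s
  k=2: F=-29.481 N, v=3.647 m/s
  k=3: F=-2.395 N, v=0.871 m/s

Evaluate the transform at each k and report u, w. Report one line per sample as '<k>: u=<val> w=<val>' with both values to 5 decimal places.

0: u=-10.26063 w=8.84914
1: u=-17.94835 w=10.92125
2: u=-5.66684 w=15.72093
3: u=0.33183 w=2.06935

k=0: b·v=3.8×(-0.512)=-1.94560; √(2b)=2.75681; u=(-1.94560+(-26.341))/2.75681=-10.26063, w=(-1.94560−(-26.341))/2.75681=8.84914
k=1: b·v=3.8×(-2.549)=-9.68620; √(2b)=2.75681; u=(-9.68620+(-39.794))/2.75681=-17.94835, w=(-9.68620−(-39.794))/2.75681=10.92125
k=2: b·v=3.8×3.647=13.85860; √(2b)=2.75681; u=(13.85860+(-29.481))/2.75681=-5.66684, w=(13.85860−(-29.481))/2.75681=15.72093
k=3: b·v=3.8×0.871=3.30980; √(2b)=2.75681; u=(3.30980+(-2.395))/2.75681=0.33183, w=(3.30980−(-2.395))/2.75681=2.06935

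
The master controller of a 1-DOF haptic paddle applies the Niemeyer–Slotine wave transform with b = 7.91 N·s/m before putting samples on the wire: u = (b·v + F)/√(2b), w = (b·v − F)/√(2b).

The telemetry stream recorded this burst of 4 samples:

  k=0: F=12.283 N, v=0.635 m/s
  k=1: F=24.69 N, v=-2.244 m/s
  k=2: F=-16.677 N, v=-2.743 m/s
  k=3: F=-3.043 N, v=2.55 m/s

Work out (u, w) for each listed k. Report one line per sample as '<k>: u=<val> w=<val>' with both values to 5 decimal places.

k=0: b·v=7.91×0.635=5.02285; √(2b)=3.97744; u=(5.02285+12.283)/3.97744=4.35101, w=(5.02285−12.283)/3.97744=-1.82533
k=1: b·v=7.91×(-2.244)=-17.75004; √(2b)=3.97744; u=(-17.75004+24.69)/3.97744=1.74483, w=(-17.75004−24.69)/3.97744=-10.67020
k=2: b·v=7.91×(-2.743)=-21.69713; √(2b)=3.97744; u=(-21.69713+(-16.677))/3.97744=-9.64796, w=(-21.69713−(-16.677))/3.97744=-1.26215
k=3: b·v=7.91×2.55=20.17050; √(2b)=3.97744; u=(20.17050+(-3.043))/3.97744=4.30617, w=(20.17050−(-3.043))/3.97744=5.83630

0: u=4.35101 w=-1.82533
1: u=1.74483 w=-10.67020
2: u=-9.64796 w=-1.26215
3: u=4.30617 w=5.83630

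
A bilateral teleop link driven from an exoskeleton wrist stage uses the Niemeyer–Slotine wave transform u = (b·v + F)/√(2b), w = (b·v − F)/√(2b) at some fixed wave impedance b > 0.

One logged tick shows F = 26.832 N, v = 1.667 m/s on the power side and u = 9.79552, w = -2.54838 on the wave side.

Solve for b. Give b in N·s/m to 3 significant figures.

u + w = 7.2471;  u + w = √(2b)·v, so √(2b) = 7.2471/1.667 = 4.3474.
b = (√(2b))²/2 = 18.9000/2 = 9.4500.
(Check via u − w = 2F/√(2b): u − w = 12.3439, 2F/√(2b) = 12.3439.)

b = 9.45 N·s/m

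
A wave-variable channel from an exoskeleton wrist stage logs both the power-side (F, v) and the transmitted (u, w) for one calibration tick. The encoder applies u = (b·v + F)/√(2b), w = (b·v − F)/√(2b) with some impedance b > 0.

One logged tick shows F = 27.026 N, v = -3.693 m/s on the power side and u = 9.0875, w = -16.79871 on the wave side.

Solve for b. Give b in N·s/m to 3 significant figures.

u + w = -7.7112;  u + w = √(2b)·v, so √(2b) = -7.7112/(-3.693) = 2.0881.
b = (√(2b))²/2 = 4.3600/2 = 2.1800.
(Check via u − w = 2F/√(2b): u − w = 25.8862, 2F/√(2b) = 25.8862.)

b = 2.18 N·s/m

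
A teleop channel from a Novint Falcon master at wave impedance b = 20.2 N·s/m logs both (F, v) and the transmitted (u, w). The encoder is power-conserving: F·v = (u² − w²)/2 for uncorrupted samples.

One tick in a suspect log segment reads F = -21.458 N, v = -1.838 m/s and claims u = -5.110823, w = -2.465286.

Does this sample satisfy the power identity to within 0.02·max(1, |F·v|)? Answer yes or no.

no

F·v = (-21.458)×(-1.838) = 39.439804 W.
(u² − w²)/2 = (26.120512 − 6.077635)/2 = 10.021438 W.
|Δ| = 29.418366;  2% of max(1, |F·v|) = 0.788796.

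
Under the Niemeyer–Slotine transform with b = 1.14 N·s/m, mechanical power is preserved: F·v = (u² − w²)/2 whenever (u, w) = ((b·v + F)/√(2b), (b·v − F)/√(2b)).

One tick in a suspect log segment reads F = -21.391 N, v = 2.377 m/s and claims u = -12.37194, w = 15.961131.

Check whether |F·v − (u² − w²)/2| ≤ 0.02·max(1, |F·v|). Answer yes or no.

F·v = (-21.391)×2.377 = -50.846407 W.
(u² − w²)/2 = (153.064899 − 254.757703)/2 = -50.846402 W.
|Δ| = 0.000005;  2% of max(1, |F·v|) = 1.016928.

yes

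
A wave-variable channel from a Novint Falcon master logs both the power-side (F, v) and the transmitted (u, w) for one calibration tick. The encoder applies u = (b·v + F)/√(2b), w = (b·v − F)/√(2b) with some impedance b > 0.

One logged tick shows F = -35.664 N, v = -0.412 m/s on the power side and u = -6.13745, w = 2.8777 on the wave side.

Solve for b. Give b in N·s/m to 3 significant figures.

u + w = -3.2598;  u + w = √(2b)·v, so √(2b) = -3.2598/(-0.412) = 7.9120.
b = (√(2b))²/2 = 62.6000/2 = 31.3000.
(Check via u − w = 2F/√(2b): u − w = -9.0152, 2F/√(2b) = -9.0152.)

b = 31.3 N·s/m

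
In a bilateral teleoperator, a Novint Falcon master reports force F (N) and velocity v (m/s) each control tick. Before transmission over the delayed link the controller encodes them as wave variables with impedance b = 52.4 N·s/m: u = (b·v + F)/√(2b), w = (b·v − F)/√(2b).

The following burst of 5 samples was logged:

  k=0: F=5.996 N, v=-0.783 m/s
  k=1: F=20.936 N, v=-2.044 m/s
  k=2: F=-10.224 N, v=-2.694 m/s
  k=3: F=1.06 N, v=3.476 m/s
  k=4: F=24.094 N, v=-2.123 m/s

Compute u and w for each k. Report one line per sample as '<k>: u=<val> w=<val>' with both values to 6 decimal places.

0: u=-3.422151 w=-4.593567
1: u=-8.417312 w=-12.507498
2: u=-14.788203 w=-12.790779
3: u=17.895775 w=17.688687
4: u=-8.513198 w=-13.220350

k=0: b·v=52.4×(-0.783)=-41.029200; √(2b)=10.237187; u=(-41.029200+5.996)/10.237187=-3.422151, w=(-41.029200−5.996)/10.237187=-4.593567
k=1: b·v=52.4×(-2.044)=-107.105600; √(2b)=10.237187; u=(-107.105600+20.936)/10.237187=-8.417312, w=(-107.105600−20.936)/10.237187=-12.507498
k=2: b·v=52.4×(-2.694)=-141.165600; √(2b)=10.237187; u=(-141.165600+(-10.224))/10.237187=-14.788203, w=(-141.165600−(-10.224))/10.237187=-12.790779
k=3: b·v=52.4×3.476=182.142400; √(2b)=10.237187; u=(182.142400+1.06)/10.237187=17.895775, w=(182.142400−1.06)/10.237187=17.688687
k=4: b·v=52.4×(-2.123)=-111.245200; √(2b)=10.237187; u=(-111.245200+24.094)/10.237187=-8.513198, w=(-111.245200−24.094)/10.237187=-13.220350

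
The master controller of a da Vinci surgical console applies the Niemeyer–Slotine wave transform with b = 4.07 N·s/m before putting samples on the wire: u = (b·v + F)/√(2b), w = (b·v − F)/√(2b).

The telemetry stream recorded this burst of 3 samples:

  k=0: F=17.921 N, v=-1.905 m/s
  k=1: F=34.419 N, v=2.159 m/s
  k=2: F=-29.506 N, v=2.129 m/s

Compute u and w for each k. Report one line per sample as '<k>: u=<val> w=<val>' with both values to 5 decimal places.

k=0: b·v=4.07×(-1.905)=-7.75335; √(2b)=2.85307; u=(-7.75335+17.921)/2.85307=3.56376, w=(-7.75335−17.921)/2.85307=-8.99886
k=1: b·v=4.07×2.159=8.78713; √(2b)=2.85307; u=(8.78713+34.419)/2.85307=15.14374, w=(8.78713−34.419)/2.85307=-8.98397
k=2: b·v=4.07×2.129=8.66503; √(2b)=2.85307; u=(8.66503+(-29.506))/2.85307=-7.30476, w=(8.66503−(-29.506))/2.85307=13.37894

0: u=3.56376 w=-8.99886
1: u=15.14374 w=-8.98397
2: u=-7.30476 w=13.37894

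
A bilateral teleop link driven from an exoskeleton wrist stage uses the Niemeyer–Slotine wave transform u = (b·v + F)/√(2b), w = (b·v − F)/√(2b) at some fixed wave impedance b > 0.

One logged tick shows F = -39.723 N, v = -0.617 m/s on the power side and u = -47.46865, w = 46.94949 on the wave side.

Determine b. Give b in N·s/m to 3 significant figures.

b = 0.354 N·s/m

u + w = -0.5192;  u + w = √(2b)·v, so √(2b) = -0.5192/(-0.617) = 0.8414.
b = (√(2b))²/2 = 0.7080/2 = 0.3540.
(Check via u − w = 2F/√(2b): u − w = -94.4181, 2F/√(2b) = -94.4183.)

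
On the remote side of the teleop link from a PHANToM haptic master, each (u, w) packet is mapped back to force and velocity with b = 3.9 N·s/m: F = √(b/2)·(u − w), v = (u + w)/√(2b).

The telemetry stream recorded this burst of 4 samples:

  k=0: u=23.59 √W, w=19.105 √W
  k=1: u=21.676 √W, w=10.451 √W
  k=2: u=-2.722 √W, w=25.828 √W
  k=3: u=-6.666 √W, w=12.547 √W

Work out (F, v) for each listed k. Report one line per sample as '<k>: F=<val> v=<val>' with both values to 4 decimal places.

k=0: u−w=4.4850, u+w=42.6950; √(b/2)=1.3964, √(2b)=2.7928; F=1.3964×4.485=6.2630, v=42.6950/2.7928=15.2873
k=1: u−w=11.2250, u+w=32.1270; √(b/2)=1.3964, √(2b)=2.7928; F=1.3964×11.225=15.6749, v=32.1270/2.7928=11.5033
k=2: u−w=-28.5500, u+w=23.1060; √(b/2)=1.3964, √(2b)=2.7928; F=1.3964×(-28.55)=-39.8679, v=23.1060/2.7928=8.2733
k=3: u−w=-19.2130, u+w=5.8810; √(b/2)=1.3964, √(2b)=2.7928; F=1.3964×(-19.213)=-26.8295, v=5.8810/2.7928=2.1057

0: F=6.2630 v=15.2873
1: F=15.6749 v=11.5033
2: F=-39.8679 v=8.2733
3: F=-26.8295 v=2.1057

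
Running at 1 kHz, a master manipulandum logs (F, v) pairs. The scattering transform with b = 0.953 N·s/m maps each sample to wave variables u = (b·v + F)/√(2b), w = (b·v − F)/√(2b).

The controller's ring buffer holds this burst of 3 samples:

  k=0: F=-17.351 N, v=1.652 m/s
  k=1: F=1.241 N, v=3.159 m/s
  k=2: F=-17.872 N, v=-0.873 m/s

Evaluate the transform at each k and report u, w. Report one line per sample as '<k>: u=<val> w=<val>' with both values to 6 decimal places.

k=0: b·v=0.953×1.652=1.574356; √(2b)=1.380580; u=(1.574356+(-17.351))/1.380580=-11.427551, w=(1.574356−(-17.351))/1.380580=13.708269
k=1: b·v=0.953×3.159=3.010527; √(2b)=1.380580; u=(3.010527+1.241)/1.380580=3.079523, w=(3.010527−1.241)/1.380580=1.281728
k=2: b·v=0.953×(-0.873)=-0.831969; √(2b)=1.380580; u=(-0.831969+(-17.872))/1.380580=-13.547911, w=(-0.831969−(-17.872))/1.380580=12.342665

0: u=-11.427551 w=13.708269
1: u=3.079523 w=1.281728
2: u=-13.547911 w=12.342665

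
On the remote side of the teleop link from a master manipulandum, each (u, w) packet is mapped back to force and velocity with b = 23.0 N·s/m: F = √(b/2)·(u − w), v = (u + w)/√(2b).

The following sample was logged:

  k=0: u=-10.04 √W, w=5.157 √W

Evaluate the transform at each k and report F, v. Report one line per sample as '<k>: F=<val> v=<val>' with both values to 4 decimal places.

0: F=-51.5355 v=-0.7200

k=0: u−w=-15.1970, u+w=-4.8830; √(b/2)=3.3912, √(2b)=6.7823; F=3.3912×(-15.197)=-51.5355, v=-4.8830/6.7823=-0.7200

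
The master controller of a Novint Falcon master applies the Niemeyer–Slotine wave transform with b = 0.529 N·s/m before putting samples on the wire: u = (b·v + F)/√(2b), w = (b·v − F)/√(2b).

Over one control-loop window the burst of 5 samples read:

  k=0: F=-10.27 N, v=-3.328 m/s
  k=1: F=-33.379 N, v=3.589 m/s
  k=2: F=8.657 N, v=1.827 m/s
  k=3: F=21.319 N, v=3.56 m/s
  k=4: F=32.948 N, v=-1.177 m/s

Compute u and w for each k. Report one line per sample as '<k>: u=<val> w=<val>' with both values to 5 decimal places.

k=0: b·v=0.529×(-3.328)=-1.76051; √(2b)=1.02859; u=(-1.76051+(-10.27))/1.02859=-11.69611, w=(-1.76051−(-10.27))/1.02859=8.27295
k=1: b·v=0.529×3.589=1.89858; √(2b)=1.02859; u=(1.89858+(-33.379))/1.02859=-30.60537, w=(1.89858−(-33.379))/1.02859=34.29699
k=2: b·v=0.529×1.827=0.96648; √(2b)=1.02859; u=(0.96648+8.657)/1.02859=9.35598, w=(0.96648−8.657)/1.02859=-7.47675
k=3: b·v=0.529×3.56=1.88324; √(2b)=1.02859; u=(1.88324+21.319)/1.02859=22.55730, w=(1.88324−21.319)/1.02859=-18.89551
k=4: b·v=0.529×(-1.177)=-0.62263; √(2b)=1.02859; u=(-0.62263+32.948)/1.02859=31.42683, w=(-0.62263−32.948)/1.02859=-32.63749

0: u=-11.69611 w=8.27295
1: u=-30.60537 w=34.29699
2: u=9.35598 w=-7.47675
3: u=22.55730 w=-18.89551
4: u=31.42683 w=-32.63749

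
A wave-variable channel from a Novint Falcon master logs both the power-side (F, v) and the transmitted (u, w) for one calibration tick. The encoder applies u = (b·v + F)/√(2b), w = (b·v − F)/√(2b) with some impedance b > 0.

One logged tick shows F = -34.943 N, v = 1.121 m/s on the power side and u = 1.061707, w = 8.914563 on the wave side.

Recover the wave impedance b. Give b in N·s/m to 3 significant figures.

u + w = 9.976270;  u + w = √(2b)·v, so √(2b) = 9.976270/1.121 = 8.899438.
b = (√(2b))²/2 = 79.199997/2 = 39.599998.
(Check via u − w = 2F/√(2b): u − w = -7.852856, 2F/√(2b) = -7.852855.)

b = 39.6 N·s/m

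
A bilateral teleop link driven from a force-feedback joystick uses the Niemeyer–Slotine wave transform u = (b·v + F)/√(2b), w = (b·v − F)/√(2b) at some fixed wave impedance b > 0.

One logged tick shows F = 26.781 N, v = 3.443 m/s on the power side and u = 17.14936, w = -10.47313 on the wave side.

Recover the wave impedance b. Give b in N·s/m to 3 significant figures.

u + w = 6.67623;  u + w = √(2b)·v, so √(2b) = 6.67623/3.443 = 1.93907.
b = (√(2b))²/2 = 3.76001/2 = 1.88000.
(Check via u − w = 2F/√(2b): u − w = 27.62249, 2F/√(2b) = 27.62247.)

b = 1.88 N·s/m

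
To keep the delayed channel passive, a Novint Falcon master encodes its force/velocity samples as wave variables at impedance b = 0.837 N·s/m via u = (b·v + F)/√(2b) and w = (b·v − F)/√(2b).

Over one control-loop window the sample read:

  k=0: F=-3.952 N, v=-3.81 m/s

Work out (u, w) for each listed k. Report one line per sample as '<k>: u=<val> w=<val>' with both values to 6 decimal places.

k=0: b·v=0.837×(-3.81)=-3.188970; √(2b)=1.293832; u=(-3.188970+(-3.952))/1.293832=-5.519243, w=(-3.188970−(-3.952))/1.293832=0.589744

0: u=-5.519243 w=0.589744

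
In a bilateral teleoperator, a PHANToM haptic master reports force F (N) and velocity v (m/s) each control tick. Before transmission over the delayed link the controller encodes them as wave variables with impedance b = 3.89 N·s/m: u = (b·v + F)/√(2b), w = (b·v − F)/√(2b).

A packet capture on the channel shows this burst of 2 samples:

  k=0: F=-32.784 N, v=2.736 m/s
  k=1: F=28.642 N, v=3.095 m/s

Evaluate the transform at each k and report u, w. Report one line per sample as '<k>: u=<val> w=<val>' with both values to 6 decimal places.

k=0: b·v=3.89×2.736=10.643040; √(2b)=2.789265; u=(10.643040+(-32.784))/2.789265=-7.937919, w=(10.643040−(-32.784))/2.789265=15.569348
k=1: b·v=3.89×3.095=12.039550; √(2b)=2.789265; u=(12.039550+28.642)/2.789265=14.585042, w=(12.039550−28.642)/2.789265=-5.952267

0: u=-7.937919 w=15.569348
1: u=14.585042 w=-5.952267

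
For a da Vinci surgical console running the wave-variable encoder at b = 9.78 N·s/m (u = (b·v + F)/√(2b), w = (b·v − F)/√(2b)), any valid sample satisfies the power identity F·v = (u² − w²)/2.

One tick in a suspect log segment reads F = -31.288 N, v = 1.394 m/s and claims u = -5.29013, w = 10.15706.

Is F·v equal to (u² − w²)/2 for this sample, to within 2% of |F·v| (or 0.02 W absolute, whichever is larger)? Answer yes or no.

F·v = (-31.288)×1.394 = -43.6155 W.
(u² − w²)/2 = (27.9855 − 103.1659)/2 = -37.5902 W.
|Δ| = 6.0253;  2% of max(1, |F·v|) = 0.8723.

no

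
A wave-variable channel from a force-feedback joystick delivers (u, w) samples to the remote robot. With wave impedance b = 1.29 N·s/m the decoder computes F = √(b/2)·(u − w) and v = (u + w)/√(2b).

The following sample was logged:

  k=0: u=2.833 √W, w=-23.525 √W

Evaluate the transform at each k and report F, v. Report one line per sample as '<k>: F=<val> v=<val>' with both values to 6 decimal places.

0: F=21.168608 v=-12.882277

k=0: u−w=26.358000, u+w=-20.692000; √(b/2)=0.803119, √(2b)=1.606238; F=0.803119×26.358=21.168608, v=-20.692000/1.606238=-12.882277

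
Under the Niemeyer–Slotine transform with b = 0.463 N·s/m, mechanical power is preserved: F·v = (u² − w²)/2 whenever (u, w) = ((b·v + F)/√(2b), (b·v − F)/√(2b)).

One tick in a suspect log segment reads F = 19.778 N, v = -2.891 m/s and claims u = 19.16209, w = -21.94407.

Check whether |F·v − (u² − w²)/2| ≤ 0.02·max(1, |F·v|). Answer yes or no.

F·v = 19.778×(-2.891) = -57.1782 W.
(u² − w²)/2 = (367.1857 − 481.5422)/2 = -57.1783 W.
|Δ| = 0.0001;  2% of max(1, |F·v|) = 1.1436.

yes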